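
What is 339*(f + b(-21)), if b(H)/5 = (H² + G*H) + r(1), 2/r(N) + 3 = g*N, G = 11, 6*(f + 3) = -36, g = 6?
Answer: 354029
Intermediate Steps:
f = -9 (f = -3 + (⅙)*(-36) = -3 - 6 = -9)
r(N) = 2/(-3 + 6*N)
b(H) = 10/3 + 5*H² + 55*H (b(H) = 5*((H² + 11*H) + 2/(3*(-1 + 2*1))) = 5*((H² + 11*H) + 2/(3*(-1 + 2))) = 5*((H² + 11*H) + (⅔)/1) = 5*((H² + 11*H) + (⅔)*1) = 5*((H² + 11*H) + ⅔) = 5*(⅔ + H² + 11*H) = 10/3 + 5*H² + 55*H)
339*(f + b(-21)) = 339*(-9 + (10/3 + 5*(-21)² + 55*(-21))) = 339*(-9 + (10/3 + 5*441 - 1155)) = 339*(-9 + (10/3 + 2205 - 1155)) = 339*(-9 + 3160/3) = 339*(3133/3) = 354029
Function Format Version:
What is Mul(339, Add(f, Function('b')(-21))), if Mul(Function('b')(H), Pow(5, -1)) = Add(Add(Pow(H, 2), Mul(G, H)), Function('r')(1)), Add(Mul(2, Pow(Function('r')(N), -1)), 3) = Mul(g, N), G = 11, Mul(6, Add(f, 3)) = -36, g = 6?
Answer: 354029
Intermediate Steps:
f = -9 (f = Add(-3, Mul(Rational(1, 6), -36)) = Add(-3, -6) = -9)
Function('r')(N) = Mul(2, Pow(Add(-3, Mul(6, N)), -1))
Function('b')(H) = Add(Rational(10, 3), Mul(5, Pow(H, 2)), Mul(55, H)) (Function('b')(H) = Mul(5, Add(Add(Pow(H, 2), Mul(11, H)), Mul(Rational(2, 3), Pow(Add(-1, Mul(2, 1)), -1)))) = Mul(5, Add(Add(Pow(H, 2), Mul(11, H)), Mul(Rational(2, 3), Pow(Add(-1, 2), -1)))) = Mul(5, Add(Add(Pow(H, 2), Mul(11, H)), Mul(Rational(2, 3), Pow(1, -1)))) = Mul(5, Add(Add(Pow(H, 2), Mul(11, H)), Mul(Rational(2, 3), 1))) = Mul(5, Add(Add(Pow(H, 2), Mul(11, H)), Rational(2, 3))) = Mul(5, Add(Rational(2, 3), Pow(H, 2), Mul(11, H))) = Add(Rational(10, 3), Mul(5, Pow(H, 2)), Mul(55, H)))
Mul(339, Add(f, Function('b')(-21))) = Mul(339, Add(-9, Add(Rational(10, 3), Mul(5, Pow(-21, 2)), Mul(55, -21)))) = Mul(339, Add(-9, Add(Rational(10, 3), Mul(5, 441), -1155))) = Mul(339, Add(-9, Add(Rational(10, 3), 2205, -1155))) = Mul(339, Add(-9, Rational(3160, 3))) = Mul(339, Rational(3133, 3)) = 354029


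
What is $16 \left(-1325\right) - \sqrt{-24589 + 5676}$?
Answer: $-21200 - i \sqrt{18913} \approx -21200.0 - 137.52 i$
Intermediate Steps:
$16 \left(-1325\right) - \sqrt{-24589 + 5676} = -21200 - \sqrt{-18913} = -21200 - i \sqrt{18913}$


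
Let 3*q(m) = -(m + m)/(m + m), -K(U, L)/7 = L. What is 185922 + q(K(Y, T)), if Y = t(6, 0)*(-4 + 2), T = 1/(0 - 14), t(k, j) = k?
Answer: 557765/3 ≈ 1.8592e+5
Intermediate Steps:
T = -1/14 (T = 1/(-14) = -1/14 ≈ -0.071429)
Y = -12 (Y = 6*(-4 + 2) = 6*(-2) = -12)
K(U, L) = -7*L
q(m) = -⅓ (q(m) = (-(m + m)/(m + m))/3 = (-2*m/(2*m))/3 = (-2*m*1/(2*m))/3 = (-1*1)/3 = (⅓)*(-1) = -⅓)
185922 + q(K(Y, T)) = 185922 - ⅓ = 557765/3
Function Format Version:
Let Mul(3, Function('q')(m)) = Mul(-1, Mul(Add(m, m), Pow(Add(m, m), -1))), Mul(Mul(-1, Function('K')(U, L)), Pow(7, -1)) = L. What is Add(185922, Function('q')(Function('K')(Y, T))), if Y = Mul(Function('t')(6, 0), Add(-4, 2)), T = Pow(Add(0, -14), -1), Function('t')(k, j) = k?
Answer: Rational(557765, 3) ≈ 1.8592e+5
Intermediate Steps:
T = Rational(-1, 14) (T = Pow(-14, -1) = Rational(-1, 14) ≈ -0.071429)
Y = -12 (Y = Mul(6, Add(-4, 2)) = Mul(6, -2) = -12)
Function('K')(U, L) = Mul(-7, L)
Function('q')(m) = Rational(-1, 3) (Function('q')(m) = Mul(Rational(1, 3), Mul(-1, Mul(Add(m, m), Pow(Add(m, m), -1)))) = Mul(Rational(1, 3), Mul(-1, Mul(Mul(2, m), Pow(Mul(2, m), -1)))) = Mul(Rational(1, 3), Mul(-1, Mul(Mul(2, m), Mul(Rational(1, 2), Pow(m, -1))))) = Mul(Rational(1, 3), Mul(-1, 1)) = Mul(Rational(1, 3), -1) = Rational(-1, 3))
Add(185922, Function('q')(Function('K')(Y, T))) = Add(185922, Rational(-1, 3)) = Rational(557765, 3)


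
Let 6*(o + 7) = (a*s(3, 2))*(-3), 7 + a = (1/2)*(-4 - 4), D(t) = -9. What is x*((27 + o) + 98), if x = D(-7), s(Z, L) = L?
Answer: -1161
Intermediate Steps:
x = -9
a = -11 (a = -7 + (1/2)*(-4 - 4) = -7 + (1*(½))*(-8) = -7 + (½)*(-8) = -7 - 4 = -11)
o = 4 (o = -7 + (-11*2*(-3))/6 = -7 + (-22*(-3))/6 = -7 + (⅙)*66 = -7 + 11 = 4)
x*((27 + o) + 98) = -9*((27 + 4) + 98) = -9*(31 + 98) = -9*129 = -1161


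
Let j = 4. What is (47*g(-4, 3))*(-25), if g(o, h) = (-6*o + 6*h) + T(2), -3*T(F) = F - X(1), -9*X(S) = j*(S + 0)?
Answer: -1306600/27 ≈ -48393.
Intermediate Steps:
X(S) = -4*S/9 (X(S) = -4*(S + 0)/9 = -4*S/9)
T(F) = -4/27 - F/3 (T(F) = -(F - (-4)/9)/3 = -(F - 1*(-4/9))/3 = -(F + 4/9)/3 = -(4/9 + F)/3 = -4/27 - F/3)
g(o, h) = -22/27 - 6*o + 6*h (g(o, h) = (-6*o + 6*h) + (-4/27 - ⅓*2) = (-6*o + 6*h) + (-4/27 - ⅔) = (-6*o + 6*h) - 22/27 = -22/27 - 6*o + 6*h)
(47*g(-4, 3))*(-25) = (47*(-22/27 - 6*(-4) + 6*3))*(-25) = (47*(-22/27 + 24 + 18))*(-25) = (47*(1112/27))*(-25) = (52264/27)*(-25) = -1306600/27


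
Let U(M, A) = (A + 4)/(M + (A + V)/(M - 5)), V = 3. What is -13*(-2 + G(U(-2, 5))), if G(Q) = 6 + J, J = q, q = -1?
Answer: -39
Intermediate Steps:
J = -1
U(M, A) = (4 + A)/(M + (3 + A)/(-5 + M)) (U(M, A) = (A + 4)/(M + (A + 3)/(M - 5)) = (4 + A)/(M + (3 + A)/(-5 + M)))
G(Q) = 5 (G(Q) = 6 - 1 = 5)
-13*(-2 + G(U(-2, 5))) = -13*(-2 + 5) = -13*3 = -39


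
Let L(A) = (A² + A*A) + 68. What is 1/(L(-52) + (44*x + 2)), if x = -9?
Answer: 1/5082 ≈ 0.00019677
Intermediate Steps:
L(A) = 68 + 2*A² (L(A) = (A² + A²) + 68 = 2*A² + 68 = 68 + 2*A²)
1/(L(-52) + (44*x + 2)) = 1/((68 + 2*(-52)²) + (44*(-9) + 2)) = 1/((68 + 2*2704) + (-396 + 2)) = 1/((68 + 5408) - 394) = 1/(5476 - 394) = 1/5082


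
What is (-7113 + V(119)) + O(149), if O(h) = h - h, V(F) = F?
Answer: -6994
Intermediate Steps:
O(h) = 0
(-7113 + V(119)) + O(149) = (-7113 + 119) + 0 = -6994 + 0 = -6994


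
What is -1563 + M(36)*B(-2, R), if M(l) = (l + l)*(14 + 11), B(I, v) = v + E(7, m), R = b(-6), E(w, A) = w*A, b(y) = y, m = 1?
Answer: 237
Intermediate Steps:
E(w, A) = A*w
R = -6
B(I, v) = 7 + v (B(I, v) = v + 1*7 = v + 7 = 7 + v)
M(l) = 50*l (M(l) = (2*l)*25 = 50*l)
-1563 + M(36)*B(-2, R) = -1563 + (50*36)*(7 - 6) = -1563 + 1800*1 = -1563 + 1800 = 237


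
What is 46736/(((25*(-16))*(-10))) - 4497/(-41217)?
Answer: 40506369/3434750 ≈ 11.793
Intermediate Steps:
46736/(((25*(-16))*(-10))) - 4497/(-41217) = 46736/((-400*(-10))) - 4497*(-1/41217) = 46736/4000 + 1499/13739 = 46736*(1/4000) + 1499/13739 = 2921/250 + 1499/13739 = 40506369/3434750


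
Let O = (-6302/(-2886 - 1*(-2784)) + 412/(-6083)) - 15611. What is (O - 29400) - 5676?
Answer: -15705633550/310233 ≈ -50625.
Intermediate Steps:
O = -4823900842/310233 (O = (-6302/(-2886 + 2784) + 412*(-1/6083)) - 15611 = (-6302/(-102) - 412/6083) - 15611 = (-6302*(-1/102) - 412/6083) - 15611 = (3151/51 - 412/6083) - 15611 = 19146521/310233 - 15611 = -4823900842/310233 ≈ -15549.)
(O - 29400) - 5676 = (-4823900842/310233 - 29400) - 5676 = -13944751042/310233 - 5676 = -15705633550/310233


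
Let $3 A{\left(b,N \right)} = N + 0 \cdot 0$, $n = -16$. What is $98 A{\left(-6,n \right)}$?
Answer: $- \frac{1568}{3} \approx -522.67$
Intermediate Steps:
$A{\left(b,N \right)} = \frac{N}{3}$ ($A{\left(b,N \right)} = \frac{N + 0 \cdot 0}{3} = \frac{N + 0}{3} = \frac{N}{3}$)
$98 A{\left(-6,n \right)} = 98 \cdot \frac{1}{3} \left(-16\right) = 98 \left(- \frac{16}{3}\right) = - \frac{1568}{3}$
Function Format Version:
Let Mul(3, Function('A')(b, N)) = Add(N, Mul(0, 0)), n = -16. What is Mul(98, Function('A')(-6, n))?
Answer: Rational(-1568, 3) ≈ -522.67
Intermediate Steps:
Function('A')(b, N) = Mul(Rational(1, 3), N) (Function('A')(b, N) = Mul(Rational(1, 3), Add(N, Mul(0, 0))) = Mul(Rational(1, 3), Add(N, 0)) = Mul(Rational(1, 3), N))
Mul(98, Function('A')(-6, n)) = Mul(98, Mul(Rational(1, 3), -16)) = Mul(98, Rational(-16, 3)) = Rational(-1568, 3)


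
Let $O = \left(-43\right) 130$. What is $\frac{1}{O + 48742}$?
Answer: $\frac{1}{43152} \approx 2.3174 \cdot 10^{-5}$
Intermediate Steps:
$O = -5590$
$\frac{1}{O + 48742} = \frac{1}{-5590 + 48742} = \frac{1}{43152}$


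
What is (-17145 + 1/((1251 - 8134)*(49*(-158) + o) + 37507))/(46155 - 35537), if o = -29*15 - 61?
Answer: -486400743922/301230860249 ≈ -1.6147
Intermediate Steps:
o = -496 (o = -435 - 61 = -496)
(-17145 + 1/((1251 - 8134)*(49*(-158) + o) + 37507))/(46155 - 35537) = (-17145 + 1/((1251 - 8134)*(49*(-158) - 496) + 37507))/(46155 - 35537) = (-17145 + 1/(-6883*(-7742 - 496) + 37507))/10618 = (-17145 + 1/(-6883*(-8238) + 37507))*(1/10618) = (-17145 + 1/(56702154 + 37507))*(1/10618) = (-17145 + 1/56739661)*(1/10618) = -972801487844/56739661*1/10618 = -486400743922/301230860249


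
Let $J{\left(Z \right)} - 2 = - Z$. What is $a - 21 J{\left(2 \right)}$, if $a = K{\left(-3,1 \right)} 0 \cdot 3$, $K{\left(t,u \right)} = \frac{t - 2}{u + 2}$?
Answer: $0$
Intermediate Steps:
$J{\left(Z \right)} = 2 - Z$
$K{\left(t,u \right)} = \frac{-2 + t}{2 + u}$
$a = 0$ ($a = \frac{-2 - 3}{2 + 1} \cdot 0 \cdot 3 = \frac{1}{3} \left(-5\right) 0 \cdot 3 = \left(- \frac{5}{3}\right) 0 \cdot 3 = 0 \cdot 3 = 0$)
$a - 21 J{\left(2 \right)} = 0 - 21 \left(2 - 2\right) = 0 - 0 = 0 + 0 = 0$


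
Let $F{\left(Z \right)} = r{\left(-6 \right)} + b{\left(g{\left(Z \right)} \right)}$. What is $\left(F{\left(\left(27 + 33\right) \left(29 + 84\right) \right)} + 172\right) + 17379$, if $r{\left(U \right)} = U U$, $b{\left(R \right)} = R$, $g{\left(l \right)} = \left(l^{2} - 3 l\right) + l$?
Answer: $45972427$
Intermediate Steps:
$g{\left(l \right)} = l^{2} - 2 l$
$r{\left(U \right)} = U^{2}$
$F{\left(Z \right)} = 36 + Z \left(-2 + Z\right)$ ($F{\left(Z \right)} = \left(-6\right)^{2} + Z \left(-2 + Z\right) = 36 + Z \left(-2 + Z\right)$)
$\left(F{\left(\left(27 + 33\right) \left(29 + 84\right) \right)} + 172\right) + 17379 = \left(\left(36 + \left(27 + 33\right) \left(29 + 84\right) \left(-2 + \left(27 + 33\right) \left(29 + 84\right)\right)\right) + 172\right) + 17379 = \left(\left(36 + 60 \cdot 113 \left(-2 + 60 \cdot 113\right)\right) + 172\right) + 17379 = \left(\left(36 + 6780 \left(-2 + 6780\right)\right) + 172\right) + 17379 = \left(\left(36 + 6780 \cdot 6778\right) + 172\right) + 17379 = \left(\left(36 + 45954840\right) + 172\right) + 17379 = \left(45954876 + 172\right) + 17379 = 45955048 + 17379 = 45972427$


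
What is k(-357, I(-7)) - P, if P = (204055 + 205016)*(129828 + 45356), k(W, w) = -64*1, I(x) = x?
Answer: -71662694128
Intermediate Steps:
k(W, w) = -64
P = 71662694064 (P = 409071*175184 = 71662694064)
k(-357, I(-7)) - P = -64 - 1*71662694064 = -64 - 71662694064 = -71662694128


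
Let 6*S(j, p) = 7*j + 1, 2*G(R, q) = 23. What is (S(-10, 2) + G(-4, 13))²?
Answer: 0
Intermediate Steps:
G(R, q) = 23/2 (G(R, q) = (½)*23 = 23/2)
S(j, p) = ⅙ + 7*j/6 (S(j, p) = (7*j + 1)/6 = (1 + 7*j)/6 = ⅙ + 7*j/6)
(S(-10, 2) + G(-4, 13))² = ((⅙ + (7/6)*(-10)) + 23/2)² = ((⅙ - 35/3) + 23/2)² = (-23/2 + 23/2)² = 0² = 0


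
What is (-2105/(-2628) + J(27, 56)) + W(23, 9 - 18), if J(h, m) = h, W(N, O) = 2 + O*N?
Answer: -465679/2628 ≈ -177.20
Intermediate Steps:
W(N, O) = 2 + N*O
(-2105/(-2628) + J(27, 56)) + W(23, 9 - 18) = (-2105/(-2628) + 27) + (2 + 23*(9 - 18)) = (-2105*(-1/2628) + 27) + (2 + 23*(-9)) = (2105/2628 + 27) + (2 - 207) = 73061/2628 - 205 = -465679/2628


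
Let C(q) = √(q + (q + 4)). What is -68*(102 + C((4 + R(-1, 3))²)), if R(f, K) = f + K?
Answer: -6936 - 136*√19 ≈ -7528.8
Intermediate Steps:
R(f, K) = K + f
C(q) = √(4 + 2*q) (C(q) = √(q + (4 + q)) = √(4 + 2*q))
-68*(102 + C((4 + R(-1, 3))²)) = -68*(102 + √(4 + 2*(4 + (3 - 1))²)) = -68*(102 + √(4 + 2*(4 + 2)²)) = -68*(102 + √(4 + 2*6²)) = -68*(102 + √(4 + 2*36)) = -68*(102 + √(4 + 72)) = -68*(102 + √76) = -68*(102 + 2*√19) = -6936 - 136*√19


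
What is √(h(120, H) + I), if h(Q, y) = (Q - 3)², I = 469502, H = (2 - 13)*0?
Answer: √483191 ≈ 695.12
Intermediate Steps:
H = 0 (H = -11*0 = 0)
h(Q, y) = (-3 + Q)²
√(h(120, H) + I) = √((-3 + 120)² + 469502) = √(117² + 469502) = √(13689 + 469502) = √483191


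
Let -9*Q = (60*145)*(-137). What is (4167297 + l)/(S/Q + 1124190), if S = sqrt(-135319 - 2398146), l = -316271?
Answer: 15185908713167748280000/4433064517418488706693 - 306002525960*I*sqrt(2533465)/13299193552255466120079 ≈ 3.4256 - 3.6623e-8*I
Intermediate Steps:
S = I*sqrt(2533465) (S = sqrt(-2533465) = I*sqrt(2533465) ≈ 1591.7*I)
Q = 397300/3 (Q = -60*145*(-137)/9 = -2900*(-137)/3 = -1/9*(-1191900) = 397300/3 ≈ 1.3243e+5)
(4167297 + l)/(S/Q + 1124190) = (4167297 - 316271)/((I*sqrt(2533465))/(397300/3) + 1124190) = 3851026/((I*sqrt(2533465))*(3/397300) + 1124190) = 3851026/(3*I*sqrt(2533465)/397300 + 1124190) = 3851026/(1124190 + 3*I*sqrt(2533465)/397300)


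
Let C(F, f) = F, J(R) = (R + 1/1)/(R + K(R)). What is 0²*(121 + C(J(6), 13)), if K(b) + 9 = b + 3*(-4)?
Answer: 0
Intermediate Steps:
K(b) = -21 + b (K(b) = -9 + (b + 3*(-4)) = -9 + (b - 12) = -9 + (-12 + b) = -21 + b)
J(R) = (1 + R)/(-21 + 2*R) (J(R) = (R + 1/1)/(R + (-21 + R)) = (R + 1)/(-21 + 2*R) = (1 + R)/(-21 + 2*R))
0²*(121 + C(J(6), 13)) = 0²*(121 + (1 + 6)/(-21 + 2*6)) = 0*(121 + 7/(-21 + 12)) = 0*(121 + 7/(-9)) = 0*(121 - ⅑*7) = 0*(121 - 7/9) = 0*(1082/9) = 0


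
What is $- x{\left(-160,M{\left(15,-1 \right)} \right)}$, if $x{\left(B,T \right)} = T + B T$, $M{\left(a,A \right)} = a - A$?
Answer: $2544$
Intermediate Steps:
$- x{\left(-160,M{\left(15,-1 \right)} \right)} = - \left(15 - -1\right) \left(1 - 160\right) = - \left(15 + 1\right) \left(-159\right) = - 16 \left(-159\right) = \left(-1\right) \left(-2544\right) = 2544$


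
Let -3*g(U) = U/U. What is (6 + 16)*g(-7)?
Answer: -22/3 ≈ -7.3333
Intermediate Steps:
g(U) = -⅓ (g(U) = -U/(3*U) = -⅓*1 = -⅓)
(6 + 16)*g(-7) = (6 + 16)*(-⅓) = 22*(-⅓) = -22/3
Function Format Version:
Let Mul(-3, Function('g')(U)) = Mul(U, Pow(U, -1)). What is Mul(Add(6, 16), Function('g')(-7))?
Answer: Rational(-22, 3) ≈ -7.3333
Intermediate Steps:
Function('g')(U) = Rational(-1, 3) (Function('g')(U) = Mul(Rational(-1, 3), Mul(U, Pow(U, -1))) = Mul(Rational(-1, 3), 1) = Rational(-1, 3))
Mul(Add(6, 16), Function('g')(-7)) = Mul(Add(6, 16), Rational(-1, 3)) = Mul(22, Rational(-1, 3)) = Rational(-22, 3)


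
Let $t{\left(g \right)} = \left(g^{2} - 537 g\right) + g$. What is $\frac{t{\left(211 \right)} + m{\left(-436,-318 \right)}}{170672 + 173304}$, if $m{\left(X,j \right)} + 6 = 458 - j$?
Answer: $- \frac{67805}{343976} \approx -0.19712$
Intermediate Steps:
$m{\left(X,j \right)} = 452 - j$ ($m{\left(X,j \right)} = -6 - \left(-458 + j\right) = 452 - j$)
$t{\left(g \right)} = g^{2} - 536 g$
$\frac{t{\left(211 \right)} + m{\left(-436,-318 \right)}}{170672 + 173304} = \frac{211 \left(-536 + 211\right) + \left(452 - -318\right)}{170672 + 173304} = \frac{211 \left(-325\right) + \left(452 + 318\right)}{343976} = \left(-68575 + 770\right) \frac{1}{343976} = \left(-67805\right) \frac{1}{343976} = - \frac{67805}{343976}$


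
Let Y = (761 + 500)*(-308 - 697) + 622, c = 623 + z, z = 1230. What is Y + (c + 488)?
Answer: -1264342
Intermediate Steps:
c = 1853 (c = 623 + 1230 = 1853)
Y = -1266683 (Y = 1261*(-1005) + 622 = -1267305 + 622 = -1266683)
Y + (c + 488) = -1266683 + (1853 + 488) = -1266683 + 2341 = -1264342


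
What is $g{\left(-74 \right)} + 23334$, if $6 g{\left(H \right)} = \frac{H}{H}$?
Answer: $\frac{140005}{6} \approx 23334.0$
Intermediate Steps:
$g{\left(H \right)} = \frac{1}{6}$ ($g{\left(H \right)} = \frac{H \frac{1}{H}}{6} = \frac{1}{6} \cdot 1 = \frac{1}{6}$)
$g{\left(-74 \right)} + 23334 = \frac{1}{6} + 23334 = \frac{140005}{6}$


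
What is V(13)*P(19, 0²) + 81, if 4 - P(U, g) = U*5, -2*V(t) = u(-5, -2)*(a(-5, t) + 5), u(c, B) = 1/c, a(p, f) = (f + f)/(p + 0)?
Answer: 4141/50 ≈ 82.820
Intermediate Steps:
a(p, f) = 2*f/p (a(p, f) = (2*f)/p = 2*f/p)
V(t) = ½ - t/25 (V(t) = -(2*t/(-5) + 5)/(2*(-5)) = -(-1)*(2*t*(-⅕) + 5)/10 = -(-1)*(-2*t/5 + 5)/10 = -(-1)*(5 - 2*t/5)/10 = -(-1 + 2*t/25)/2 = ½ - t/25)
P(U, g) = 4 - 5*U (P(U, g) = 4 - U*5 = 4 - 5*U)
V(13)*P(19, 0²) + 81 = (½ - 1/25*13)*(4 - 5*19) + 81 = (½ - 13/25)*(4 - 95) + 81 = -1/50*(-91) + 81 = 91/50 + 81 = 4141/50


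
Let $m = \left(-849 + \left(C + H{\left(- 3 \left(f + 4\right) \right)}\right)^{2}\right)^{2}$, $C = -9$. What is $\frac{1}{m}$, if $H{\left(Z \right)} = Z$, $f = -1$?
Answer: $\frac{1}{275625} \approx 3.6281 \cdot 10^{-6}$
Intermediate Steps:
$m = 275625$ ($m = \left(-849 + \left(-9 - 3 \left(-1 + 4\right)\right)^{2}\right)^{2} = \left(-849 + \left(-9 - 9\right)^{2}\right)^{2} = \left(-849 + \left(-18\right)^{2}\right)^{2} = \left(-849 + 324\right)^{2} = \left(-525\right)^{2} = 275625$)
$\frac{1}{m} = \frac{1}{275625}$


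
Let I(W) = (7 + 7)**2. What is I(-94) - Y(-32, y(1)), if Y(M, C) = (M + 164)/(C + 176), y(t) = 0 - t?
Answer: 34168/175 ≈ 195.25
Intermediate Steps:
y(t) = -t
Y(M, C) = (164 + M)/(176 + C)
I(W) = 196 (I(W) = 14**2 = 196)
I(-94) - Y(-32, y(1)) = 196 - (164 - 32)/(176 - 1*1) = 196 - 132/(176 - 1) = 196 - 132/175 = 34168/175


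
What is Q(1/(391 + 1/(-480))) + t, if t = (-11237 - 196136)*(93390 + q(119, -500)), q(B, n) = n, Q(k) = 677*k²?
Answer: -678504191518265805970/35223407041 ≈ -1.9263e+10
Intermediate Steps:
t = -19262877970 (t = (-11237 - 196136)*(93390 - 500) = -207373*92890 = -19262877970)
Q(1/(391 + 1/(-480))) + t = 677*(1/(391 + 1/(-480)))² - 19262877970 = 677*(1/(391 - 1/480))² - 19262877970 = 677*(1/(187679/480))² - 19262877970 = 677*(480/187679)² - 19262877970 = 677*(230400/35223407041) - 19262877970 = 155980800/35223407041 - 19262877970 = -678504191518265805970/35223407041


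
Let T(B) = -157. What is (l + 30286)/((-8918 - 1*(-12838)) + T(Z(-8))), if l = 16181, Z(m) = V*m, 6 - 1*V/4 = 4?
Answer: 46467/3763 ≈ 12.348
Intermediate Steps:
V = 8 (V = 24 - 4*4 = 24 - 16 = 8)
Z(m) = 8*m
(l + 30286)/((-8918 - 1*(-12838)) + T(Z(-8))) = (16181 + 30286)/((-8918 - 1*(-12838)) - 157) = 46467/((-8918 + 12838) - 157) = 46467/(3920 - 157) = 46467/3763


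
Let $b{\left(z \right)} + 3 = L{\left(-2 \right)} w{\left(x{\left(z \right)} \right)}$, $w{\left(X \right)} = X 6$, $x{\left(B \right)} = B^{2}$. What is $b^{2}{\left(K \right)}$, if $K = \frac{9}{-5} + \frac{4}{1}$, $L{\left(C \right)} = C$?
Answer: $\frac{2331729}{625} \approx 3730.8$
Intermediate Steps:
$w{\left(X \right)} = 6 X$
$K = \frac{11}{5}$ ($K = 9 \left(- \frac{1}{5}\right) + 4 \cdot 1 = - \frac{9}{5} + 4 = \frac{11}{5} \approx 2.2$)
$b{\left(z \right)} = -3 - 12 z^{2}$ ($b{\left(z \right)} = -3 - 2 \cdot 6 z^{2} = -3 - 12 z^{2}$)
$b^{2}{\left(K \right)} = \left(-3 - 12 \left(\frac{11}{5}\right)^{2}\right)^{2} = \left(-3 - \frac{1452}{25}\right)^{2} = \left(- \frac{1527}{25}\right)^{2} = \frac{2331729}{625}$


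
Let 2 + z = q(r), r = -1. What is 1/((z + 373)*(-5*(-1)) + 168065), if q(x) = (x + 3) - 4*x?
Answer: 1/169950 ≈ 5.8841e-6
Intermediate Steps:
q(x) = 3 - 3*x (q(x) = (3 + x) - 4*x = 3 - 3*x)
z = 4 (z = -2 + (3 - 3*(-1)) = -2 + (3 + 3) = -2 + 6 = 4)
1/((z + 373)*(-5*(-1)) + 168065) = 1/((4 + 373)*(-5*(-1)) + 168065) = 1/(377*5 + 168065) = 1/(1885 + 168065) = 1/169950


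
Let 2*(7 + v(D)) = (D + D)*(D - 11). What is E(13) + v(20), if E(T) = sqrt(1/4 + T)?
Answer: 173 + sqrt(53)/2 ≈ 176.64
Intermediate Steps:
v(D) = -7 + D*(-11 + D) (v(D) = -7 + ((D + D)*(D - 11))/2 = -7 + ((2*D)*(-11 + D))/2 = -7 + (2*D*(-11 + D))/2 = -7 + D*(-11 + D))
E(T) = sqrt(1/4 + T)
E(13) + v(20) = sqrt(1 + 4*13)/2 + (-7 + 20**2 - 11*20) = sqrt(1 + 52)/2 + (-7 + 400 - 220) = sqrt(53)/2 + 173 = 173 + sqrt(53)/2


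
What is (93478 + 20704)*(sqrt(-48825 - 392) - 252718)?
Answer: -28855846676 + 114182*I*sqrt(49217) ≈ -2.8856e+10 + 2.5331e+7*I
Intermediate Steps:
(93478 + 20704)*(sqrt(-48825 - 392) - 252718) = 114182*(sqrt(-49217) - 252718) = 114182*(I*sqrt(49217) - 252718) = 114182*(-252718 + I*sqrt(49217)) = -28855846676 + 114182*I*sqrt(49217)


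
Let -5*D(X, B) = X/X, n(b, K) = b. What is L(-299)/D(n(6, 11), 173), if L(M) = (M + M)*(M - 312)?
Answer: -1826890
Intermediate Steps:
L(M) = 2*M*(-312 + M) (L(M) = (2*M)*(-312 + M) = 2*M*(-312 + M))
D(X, B) = -⅕ (D(X, B) = -X/(5*X) = -⅕*1 = -⅕)
L(-299)/D(n(6, 11), 173) = (2*(-299)*(-312 - 299))/(-⅕) = (2*(-299)*(-611))*(-5) = 365378*(-5) = -1826890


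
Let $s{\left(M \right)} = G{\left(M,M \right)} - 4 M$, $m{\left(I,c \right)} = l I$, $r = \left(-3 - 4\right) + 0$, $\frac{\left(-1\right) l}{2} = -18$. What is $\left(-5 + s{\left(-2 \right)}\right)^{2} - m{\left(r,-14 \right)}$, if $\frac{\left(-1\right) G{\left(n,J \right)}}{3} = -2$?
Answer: $333$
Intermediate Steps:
$l = 36$ ($l = \left(-2\right) \left(-18\right) = 36$)
$r = -7$ ($r = -7 + 0 = -7$)
$m{\left(I,c \right)} = 36 I$
$G{\left(n,J \right)} = 6$ ($G{\left(n,J \right)} = \left(-3\right) \left(-2\right) = 6$)
$s{\left(M \right)} = 6 - 4 M$
$\left(-5 + s{\left(-2 \right)}\right)^{2} - m{\left(r,-14 \right)} = \left(-5 + \left(6 - -8\right)\right)^{2} - 36 \left(-7\right) = \left(-5 + \left(6 + 8\right)\right)^{2} - -252 = \left(-5 + 14\right)^{2} + 252 = 9^{2} + 252 = 81 + 252 = 333$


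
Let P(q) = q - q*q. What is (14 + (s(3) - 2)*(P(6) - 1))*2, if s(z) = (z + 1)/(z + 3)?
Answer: 332/3 ≈ 110.67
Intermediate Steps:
P(q) = q - q²
s(z) = (1 + z)/(3 + z)
(14 + (s(3) - 2)*(P(6) - 1))*2 = (14 + ((1 + 3)/(3 + 3) - 2)*(6*(1 - 1*6) - 1))*2 = (14 + (4/6 - 2)*(6*(1 - 6) - 1))*2 = (14 + ((⅙)*4 - 2)*(6*(-5) - 1))*2 = (14 + (⅔ - 2)*(-30 - 1))*2 = (14 - 4/3*(-31))*2 = (14 + 124/3)*2 = (166/3)*2 = 332/3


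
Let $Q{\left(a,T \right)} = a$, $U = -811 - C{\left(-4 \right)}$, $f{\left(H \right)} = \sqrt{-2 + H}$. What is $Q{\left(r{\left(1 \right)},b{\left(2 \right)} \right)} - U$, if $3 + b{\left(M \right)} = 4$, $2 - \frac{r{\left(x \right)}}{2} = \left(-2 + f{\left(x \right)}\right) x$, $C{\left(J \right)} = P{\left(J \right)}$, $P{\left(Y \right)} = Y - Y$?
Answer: $819 - 2 i \approx 819.0 - 2.0 i$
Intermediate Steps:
$P{\left(Y \right)} = 0$
$C{\left(J \right)} = 0$
$r{\left(x \right)} = 4 - 2 x \left(-2 + \sqrt{-2 + x}\right)$ ($r{\left(x \right)} = 4 - 2 \left(-2 + \sqrt{-2 + x}\right) x = 4 - 2 x \left(-2 + \sqrt{-2 + x}\right)$)
$U = -811$ ($U = -811 - 0 = -811 + 0 = -811$)
$b{\left(M \right)} = 1$ ($b{\left(M \right)} = -3 + 4 = 1$)
$Q{\left(r{\left(1 \right)},b{\left(2 \right)} \right)} - U = \left(4 + 4 \cdot 1 - 2 \sqrt{-2 + 1}\right) - -811 = \left(4 + 4 - 2 \sqrt{-1}\right) + 811 = \left(4 + 4 - 2 i\right) + 811 = \left(8 - 2 i\right) + 811 = 819 - 2 i$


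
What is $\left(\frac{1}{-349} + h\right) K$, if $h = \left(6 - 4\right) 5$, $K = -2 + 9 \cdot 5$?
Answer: $\frac{150027}{349} \approx 429.88$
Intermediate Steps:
$K = 43$ ($K = -2 + 45 = 43$)
$h = 10$ ($h = 2 \cdot 5 = 10$)
$\left(\frac{1}{-349} + h\right) K = \left(\frac{1}{-349} + 10\right) 43 = \left(- \frac{1}{349} + 10\right) 43 = \frac{3489}{349} \cdot 43 = \frac{150027}{349}$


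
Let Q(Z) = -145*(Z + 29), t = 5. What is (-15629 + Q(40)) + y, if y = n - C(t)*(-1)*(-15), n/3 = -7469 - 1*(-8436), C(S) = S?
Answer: -22808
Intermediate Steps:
n = 2901 (n = 3*(-7469 - 1*(-8436)) = 3*(-7469 + 8436) = 3*967 = 2901)
Q(Z) = -4205 - 145*Z (Q(Z) = -145*(29 + Z) = -4205 - 145*Z)
y = 2826 (y = 2901 - 5*(-1)*(-15) = 2901 - (-5)*(-15) = 2901 - 1*75 = 2901 - 75 = 2826)
(-15629 + Q(40)) + y = (-15629 + (-4205 - 145*40)) + 2826 = (-15629 + (-4205 - 5800)) + 2826 = (-15629 - 10005) + 2826 = -25634 + 2826 = -22808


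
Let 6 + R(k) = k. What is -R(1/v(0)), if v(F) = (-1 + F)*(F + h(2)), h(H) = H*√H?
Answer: 6 + √2/4 ≈ 6.3536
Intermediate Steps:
h(H) = H^(3/2)
v(F) = (-1 + F)*(F + 2*√2) (v(F) = (-1 + F)*(F + 2^(3/2)) = (-1 + F)*(F + 2*√2))
R(k) = -6 + k
-R(1/v(0)) = -(-6 + 1/(0² - 1*0 - 2*√2 + 2*0*√2)) = -(-6 + 1/(0 + 0 - 2*√2 + 0)) = -(-6 + 1/(-2*√2)) = -(-6 - √2/4) = 6 + √2/4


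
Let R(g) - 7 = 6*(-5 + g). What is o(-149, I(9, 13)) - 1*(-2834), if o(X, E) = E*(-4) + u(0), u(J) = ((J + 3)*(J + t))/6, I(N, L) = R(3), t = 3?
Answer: 5711/2 ≈ 2855.5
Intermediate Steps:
R(g) = -23 + 6*g (R(g) = 7 + 6*(-5 + g) = 7 + (-30 + 6*g) = -23 + 6*g)
I(N, L) = -5 (I(N, L) = -23 + 6*3 = -23 + 18 = -5)
u(J) = (3 + J)²/6 (u(J) = ((J + 3)*(J + 3))/6 = ((3 + J)*(3 + J))*(⅙) = (3 + J)²*(⅙) = (3 + J)²/6)
o(X, E) = 3/2 - 4*E (o(X, E) = E*(-4) + (3/2 + 0 + (⅙)*0²) = -4*E + (3/2 + 0 + (⅙)*0) = -4*E + (3/2 + 0 + 0) = -4*E + 3/2 = 3/2 - 4*E)
o(-149, I(9, 13)) - 1*(-2834) = (3/2 - 4*(-5)) - 1*(-2834) = (3/2 + 20) + 2834 = 43/2 + 2834 = 5711/2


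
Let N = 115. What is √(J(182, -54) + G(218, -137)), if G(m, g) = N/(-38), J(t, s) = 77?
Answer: √106818/38 ≈ 8.6008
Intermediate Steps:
G(m, g) = -115/38 (G(m, g) = 115/(-38) = 115*(-1/38) = -115/38)
√(J(182, -54) + G(218, -137)) = √(77 - 115/38) = √(2811/38) = √106818/38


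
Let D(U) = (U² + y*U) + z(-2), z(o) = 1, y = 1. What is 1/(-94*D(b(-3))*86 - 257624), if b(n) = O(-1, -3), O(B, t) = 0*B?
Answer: -1/265708 ≈ -3.7635e-6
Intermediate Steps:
O(B, t) = 0
b(n) = 0
D(U) = 1 + U + U² (D(U) = (U² + 1*U) + 1 = (U² + U) + 1 = (U + U²) + 1 = 1 + U + U²)
1/(-94*D(b(-3))*86 - 257624) = 1/(-94*(1 + 0 + 0²)*86 - 257624) = 1/(-94*(1 + 0 + 0)*86 - 257624) = 1/(-94*1*86 - 257624) = 1/(-94*86 - 257624) = 1/(-8084 - 257624) = 1/(-265708) = -1/265708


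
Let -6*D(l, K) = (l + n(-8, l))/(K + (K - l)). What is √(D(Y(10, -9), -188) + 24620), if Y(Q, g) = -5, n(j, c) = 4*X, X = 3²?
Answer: √121994040126/2226 ≈ 156.91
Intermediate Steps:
X = 9
n(j, c) = 36 (n(j, c) = 4*9 = 36)
D(l, K) = -(36 + l)/(6*(-l + 2*K)) (D(l, K) = -(l + 36)/(6*(K + (K - l))) = -(36 + l)/(6*(-l + 2*K)))
√(D(Y(10, -9), -188) + 24620) = √((36 - 5)/(6*(-5 - 2*(-188))) + 24620) = √((⅙)*31/(-5 + 376) + 24620) = √((⅙)*31/371 + 24620) = √((⅙)*(1/371)*31 + 24620) = √(31/2226 + 24620) = √(54804151/2226) = √121994040126/2226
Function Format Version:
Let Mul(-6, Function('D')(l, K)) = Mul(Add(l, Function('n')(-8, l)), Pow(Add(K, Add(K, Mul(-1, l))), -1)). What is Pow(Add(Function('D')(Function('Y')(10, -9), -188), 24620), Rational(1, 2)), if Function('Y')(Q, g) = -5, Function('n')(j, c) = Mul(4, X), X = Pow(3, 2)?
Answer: Mul(Rational(1, 2226), Pow(121994040126, Rational(1, 2))) ≈ 156.91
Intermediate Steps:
X = 9
Function('n')(j, c) = 36 (Function('n')(j, c) = Mul(4, 9) = 36)
Function('D')(l, K) = Mul(Rational(-1, 6), Pow(Add(Mul(-1, l), Mul(2, K)), -1), Add(36, l)) (Function('D')(l, K) = Mul(Rational(-1, 6), Mul(Add(l, 36), Pow(Add(K, Add(K, Mul(-1, l))), -1))) = Mul(Rational(-1, 6), Mul(Add(36, l), Pow(Add(Mul(-1, l), Mul(2, K)), -1))) = Mul(Rational(-1, 6), Mul(Pow(Add(Mul(-1, l), Mul(2, K)), -1), Add(36, l))) = Mul(Rational(-1, 6), Pow(Add(Mul(-1, l), Mul(2, K)), -1), Add(36, l)))
Pow(Add(Function('D')(Function('Y')(10, -9), -188), 24620), Rational(1, 2)) = Pow(Add(Mul(Rational(1, 6), Pow(Add(-5, Mul(-2, -188)), -1), Add(36, -5)), 24620), Rational(1, 2)) = Pow(Add(Mul(Rational(1, 6), Pow(Add(-5, 376), -1), 31), 24620), Rational(1, 2)) = Pow(Add(Mul(Rational(1, 6), Pow(371, -1), 31), 24620), Rational(1, 2)) = Pow(Add(Mul(Rational(1, 6), Rational(1, 371), 31), 24620), Rational(1, 2)) = Pow(Add(Rational(31, 2226), 24620), Rational(1, 2)) = Pow(Rational(54804151, 2226), Rational(1, 2)) = Mul(Rational(1, 2226), Pow(121994040126, Rational(1, 2)))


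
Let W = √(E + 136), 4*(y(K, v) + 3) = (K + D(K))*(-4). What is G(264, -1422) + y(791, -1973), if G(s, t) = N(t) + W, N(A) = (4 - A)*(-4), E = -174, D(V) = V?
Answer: -7289 + I*√38 ≈ -7289.0 + 6.1644*I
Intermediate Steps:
N(A) = -16 + 4*A
y(K, v) = -3 - 2*K (y(K, v) = -3 + ((K + K)*(-4))/4 = -3 + ((2*K)*(-4))/4 = -3 + (-8*K)/4 = -3 - 2*K)
W = I*√38 (W = √(-174 + 136) = √(-38) = I*√38 ≈ 6.1644*I)
G(s, t) = -16 + 4*t + I*√38 (G(s, t) = (-16 + 4*t) + I*√38 = -16 + 4*t + I*√38)
G(264, -1422) + y(791, -1973) = (-16 + 4*(-1422) + I*√38) + (-3 - 2*791) = (-16 - 5688 + I*√38) + (-3 - 1582) = (-5704 + I*√38) - 1585 = -7289 + I*√38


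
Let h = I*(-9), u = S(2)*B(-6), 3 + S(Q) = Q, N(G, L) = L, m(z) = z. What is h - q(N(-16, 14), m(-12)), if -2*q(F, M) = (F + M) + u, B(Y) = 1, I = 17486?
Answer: -314747/2 ≈ -1.5737e+5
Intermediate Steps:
S(Q) = -3 + Q
u = -1 (u = (-3 + 2)*1 = -1*1 = -1)
q(F, M) = ½ - F/2 - M/2 (q(F, M) = -((F + M) - 1)/2 = -(-1 + F + M)/2 = ½ - F/2 - M/2)
h = -157374 (h = 17486*(-9) = -157374)
h - q(N(-16, 14), m(-12)) = -157374 - (½ - ½*14 - ½*(-12)) = -157374 - (½ - 7 + 6) = -157374 - 1*(-½) = -157374 + ½ = -314747/2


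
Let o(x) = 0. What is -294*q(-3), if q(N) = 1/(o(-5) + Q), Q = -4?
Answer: 147/2 ≈ 73.500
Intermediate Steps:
q(N) = -¼ (q(N) = 1/(0 - 4) = 1/(-4) = -¼)
-294*q(-3) = -294*(-¼) = 147/2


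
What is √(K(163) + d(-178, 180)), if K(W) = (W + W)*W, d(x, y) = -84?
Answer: √53054 ≈ 230.33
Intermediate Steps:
K(W) = 2*W² (K(W) = (2*W)*W = 2*W²)
√(K(163) + d(-178, 180)) = √(2*163² - 84) = √(2*26569 - 84) = √(53138 - 84) = √53054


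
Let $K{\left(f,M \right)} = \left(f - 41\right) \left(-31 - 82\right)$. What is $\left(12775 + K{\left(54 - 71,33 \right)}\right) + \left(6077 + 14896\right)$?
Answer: $40302$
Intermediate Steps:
$K{\left(f,M \right)} = 4633 - 113 f$ ($K{\left(f,M \right)} = \left(-41 + f\right) \left(-113\right) = 4633 - 113 f$)
$\left(12775 + K{\left(54 - 71,33 \right)}\right) + \left(6077 + 14896\right) = \left(12775 + \left(4633 - 113 \left(54 - 71\right)\right)\right) + \left(6077 + 14896\right) = \left(12775 + \left(4633 - 113 \left(54 - 71\right)\right)\right) + 20973 = \left(12775 + \left(4633 - -1921\right)\right) + 20973 = \left(12775 + \left(4633 + 1921\right)\right) + 20973 = \left(12775 + 6554\right) + 20973 = 19329 + 20973 = 40302$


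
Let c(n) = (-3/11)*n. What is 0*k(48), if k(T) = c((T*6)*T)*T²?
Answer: 0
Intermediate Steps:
c(n) = -3*n/11 (c(n) = (-3*1/11)*n = -3*n/11)
k(T) = -18*T⁴/11 (k(T) = (-3*T*6*T/11)*T² = (-3*6*T*T/11)*T² = (-18*T²/11)*T² = -18*T⁴/11)
0*k(48) = 0*(-18/11*48⁴) = 0*(-18/11*5308416) = 0*(-95551488/11) = 0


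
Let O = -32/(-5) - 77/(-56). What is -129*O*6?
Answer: -120357/20 ≈ -6017.9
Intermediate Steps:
O = 311/40 (O = -32*(-⅕) - 77*(-1/56) = 32/5 + 11/8 = 311/40 ≈ 7.7750)
-129*O*6 = -129*311/40*6 = -40119/40*6 = -120357/20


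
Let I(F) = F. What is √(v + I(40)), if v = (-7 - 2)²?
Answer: 11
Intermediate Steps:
v = 81 (v = (-9)² = 81)
√(v + I(40)) = √(81 + 40) = √121 = 11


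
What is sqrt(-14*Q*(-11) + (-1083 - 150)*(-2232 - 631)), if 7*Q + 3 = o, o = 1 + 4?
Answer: sqrt(3530123) ≈ 1878.9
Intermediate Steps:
o = 5
Q = 2/7 (Q = -3/7 + (1/7)*5 = -3/7 + 5/7 = 2/7 ≈ 0.28571)
sqrt(-14*Q*(-11) + (-1083 - 150)*(-2232 - 631)) = sqrt(-14*2/7*(-11) + (-1083 - 150)*(-2232 - 631)) = sqrt(-4*(-11) - 1233*(-2863)) = sqrt(44 + 3530079) = sqrt(3530123)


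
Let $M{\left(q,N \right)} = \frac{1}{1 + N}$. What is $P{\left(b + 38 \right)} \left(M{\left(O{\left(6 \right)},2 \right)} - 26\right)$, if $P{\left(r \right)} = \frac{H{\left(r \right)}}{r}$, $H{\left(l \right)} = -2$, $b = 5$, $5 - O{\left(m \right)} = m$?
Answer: $\frac{154}{129} \approx 1.1938$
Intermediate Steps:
$O{\left(m \right)} = 5 - m$
$P{\left(r \right)} = - \frac{2}{r}$
$P{\left(b + 38 \right)} \left(M{\left(O{\left(6 \right)},2 \right)} - 26\right) = - \frac{2}{5 + 38} \left(\frac{1}{1 + 2} - 26\right) = - \frac{2}{43} \left(\frac{1}{3} - 26\right) = \left(-2\right) \frac{1}{43} \left(\frac{1}{3} - 26\right) = \left(- \frac{2}{43}\right) \left(- \frac{77}{3}\right) = \frac{154}{129}$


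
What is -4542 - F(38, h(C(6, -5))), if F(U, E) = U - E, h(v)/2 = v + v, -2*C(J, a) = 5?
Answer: -4590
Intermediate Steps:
C(J, a) = -5/2 (C(J, a) = -½*5 = -5/2)
h(v) = 4*v (h(v) = 2*(v + v) = 2*(2*v) = 4*v)
-4542 - F(38, h(C(6, -5))) = -4542 - (38 - 4*(-5)/2) = -4542 - (38 - 1*(-10)) = -4542 - (38 + 10) = -4542 - 1*48 = -4542 - 48 = -4590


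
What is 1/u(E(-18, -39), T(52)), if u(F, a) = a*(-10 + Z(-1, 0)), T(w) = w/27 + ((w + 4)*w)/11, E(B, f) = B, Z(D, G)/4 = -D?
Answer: -99/158392 ≈ -0.00062503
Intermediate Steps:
Z(D, G) = -4*D (Z(D, G) = 4*(-D) = -4*D)
T(w) = w/27 + w*(4 + w)/11 (T(w) = w*(1/27) + ((4 + w)*w)*(1/11) = w/27 + (w*(4 + w))*(1/11) = w/27 + w*(4 + w)/11)
u(F, a) = -6*a (u(F, a) = a*(-10 - 4*(-1)) = a*(-10 + 4) = a*(-6) = -6*a)
1/u(E(-18, -39), T(52)) = 1/(-2*52*(119 + 27*52)/99) = 1/(-2*52*(119 + 1404)/99) = 1/(-2*52*1523/99) = 1/(-6*79196/297) = 1/(-158392/99) = -99/158392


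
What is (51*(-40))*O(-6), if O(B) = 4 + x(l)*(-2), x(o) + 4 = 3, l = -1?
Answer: -12240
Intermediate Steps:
x(o) = -1 (x(o) = -4 + 3 = -1)
O(B) = 6 (O(B) = 4 - 1*(-2) = 4 + 2 = 6)
(51*(-40))*O(-6) = (51*(-40))*6 = -2040*6 = -12240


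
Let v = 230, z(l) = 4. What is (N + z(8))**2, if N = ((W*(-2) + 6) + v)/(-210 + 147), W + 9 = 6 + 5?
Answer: 400/3969 ≈ 0.10078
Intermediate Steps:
W = 2 (W = -9 + (6 + 5) = -9 + 11 = 2)
N = -232/63 (N = ((2*(-2) + 6) + 230)/(-210 + 147) = ((-4 + 6) + 230)/(-63) = (2 + 230)*(-1/63) = 232*(-1/63) = -232/63 ≈ -3.6825)
(N + z(8))**2 = (-232/63 + 4)**2 = (20/63)**2 = 400/3969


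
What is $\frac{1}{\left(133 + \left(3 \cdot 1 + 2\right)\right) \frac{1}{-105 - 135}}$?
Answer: $- \frac{40}{23} \approx -1.7391$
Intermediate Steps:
$\frac{1}{\left(133 + \left(3 \cdot 1 + 2\right)\right) \frac{1}{-105 - 135}} = \frac{1}{\left(133 + \left(3 + 2\right)\right) \frac{1}{-240}} = \frac{1}{\left(133 + 5\right) \left(- \frac{1}{240}\right)} = \frac{1}{138 \left(- \frac{1}{240}\right)} = \frac{1}{- \frac{23}{40}} = - \frac{40}{23}$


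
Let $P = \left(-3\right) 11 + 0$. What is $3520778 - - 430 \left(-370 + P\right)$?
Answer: $3347488$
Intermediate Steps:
$P = -33$ ($P = -33 + 0 = -33$)
$3520778 - - 430 \left(-370 + P\right) = 3520778 - - 430 \left(-370 - 33\right) = 3520778 - \left(-430\right) \left(-403\right) = 3520778 - 173290 = 3347488$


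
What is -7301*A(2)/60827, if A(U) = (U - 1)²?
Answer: -7301/60827 ≈ -0.12003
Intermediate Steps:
A(U) = (-1 + U)²
-7301*A(2)/60827 = -7301*(-1 + 2)²/60827 = -7301*1²*(1/60827) = -7301*1*(1/60827) = -7301*1/60827 = -7301/60827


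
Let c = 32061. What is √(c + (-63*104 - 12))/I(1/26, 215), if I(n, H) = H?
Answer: 3*√2833/215 ≈ 0.74269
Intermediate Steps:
√(c + (-63*104 - 12))/I(1/26, 215) = √(32061 + (-63*104 - 12))/215 = √(32061 + (-6552 - 12))*(1/215) = √(32061 - 6564)*(1/215) = √25497*(1/215) = (3*√2833)*(1/215) = 3*√2833/215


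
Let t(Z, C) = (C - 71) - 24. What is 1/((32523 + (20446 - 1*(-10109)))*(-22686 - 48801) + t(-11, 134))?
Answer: -1/4509256947 ≈ -2.2177e-10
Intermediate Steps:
t(Z, C) = -95 + C (t(Z, C) = (-71 + C) - 24 = -95 + C)
1/((32523 + (20446 - 1*(-10109)))*(-22686 - 48801) + t(-11, 134)) = 1/((32523 + (20446 - 1*(-10109)))*(-22686 - 48801) + (-95 + 134)) = 1/((32523 + (20446 + 10109))*(-71487) + 39) = 1/((32523 + 30555)*(-71487) + 39) = 1/(63078*(-71487) + 39) = 1/(-4509256986 + 39) = 1/(-4509256947) = -1/4509256947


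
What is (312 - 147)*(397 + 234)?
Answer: 104115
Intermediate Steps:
(312 - 147)*(397 + 234) = 165*631 = 104115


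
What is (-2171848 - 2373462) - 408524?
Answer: -4953834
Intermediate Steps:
(-2171848 - 2373462) - 408524 = -4545310 - 408524 = -4953834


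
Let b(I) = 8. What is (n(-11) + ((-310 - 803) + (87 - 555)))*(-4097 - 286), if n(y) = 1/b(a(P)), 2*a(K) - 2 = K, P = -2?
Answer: 55431801/8 ≈ 6.9290e+6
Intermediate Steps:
a(K) = 1 + K/2
n(y) = 1/8
(n(-11) + ((-310 - 803) + (87 - 555)))*(-4097 - 286) = (1/8 + ((-310 - 803) + (87 - 555)))*(-4097 - 286) = (1/8 + (-1113 - 468))*(-4383) = (1/8 - 1581)*(-4383) = -12647/8*(-4383) = 55431801/8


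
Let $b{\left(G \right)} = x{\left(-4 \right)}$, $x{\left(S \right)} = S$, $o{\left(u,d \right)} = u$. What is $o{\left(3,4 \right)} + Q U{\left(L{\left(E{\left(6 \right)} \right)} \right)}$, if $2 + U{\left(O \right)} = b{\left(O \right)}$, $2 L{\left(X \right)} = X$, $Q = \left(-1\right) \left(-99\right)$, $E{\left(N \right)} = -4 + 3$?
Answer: $-591$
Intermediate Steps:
$E{\left(N \right)} = -1$
$b{\left(G \right)} = -4$
$Q = 99$
$L{\left(X \right)} = \frac{X}{2}$
$U{\left(O \right)} = -6$ ($U{\left(O \right)} = -2 - 4 = -6$)
$o{\left(3,4 \right)} + Q U{\left(L{\left(E{\left(6 \right)} \right)} \right)} = 3 + 99 \left(-6\right) = 3 - 594 = -591$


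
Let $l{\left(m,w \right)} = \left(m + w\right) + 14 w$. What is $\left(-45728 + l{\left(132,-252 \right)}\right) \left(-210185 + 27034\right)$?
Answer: $9043263776$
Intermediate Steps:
$l{\left(m,w \right)} = m + 15 w$
$\left(-45728 + l{\left(132,-252 \right)}\right) \left(-210185 + 27034\right) = \left(-45728 + \left(132 + 15 \left(-252\right)\right)\right) \left(-210185 + 27034\right) = \left(-45728 + \left(132 - 3780\right)\right) \left(-183151\right) = \left(-45728 - 3648\right) \left(-183151\right) = \left(-49376\right) \left(-183151\right) = 9043263776$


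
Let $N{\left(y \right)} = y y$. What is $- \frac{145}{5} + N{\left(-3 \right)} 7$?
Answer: $34$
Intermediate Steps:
$N{\left(y \right)} = y^{2}$
$- \frac{145}{5} + N{\left(-3 \right)} 7 = - \frac{145}{5} + \left(-3\right)^{2} \cdot 7 = \left(-145\right) \frac{1}{5} + 9 \cdot 7 = -29 + 63 = 34$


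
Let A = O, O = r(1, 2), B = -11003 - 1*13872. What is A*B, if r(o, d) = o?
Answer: -24875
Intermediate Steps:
B = -24875 (B = -11003 - 13872 = -24875)
O = 1
A = 1
A*B = 1*(-24875) = -24875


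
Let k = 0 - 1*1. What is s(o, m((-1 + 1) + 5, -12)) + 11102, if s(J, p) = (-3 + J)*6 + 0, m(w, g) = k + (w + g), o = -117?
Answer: 10382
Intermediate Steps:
k = -1 (k = 0 - 1 = -1)
m(w, g) = -1 + g + w (m(w, g) = -1 + (w + g) = -1 + (g + w) = -1 + g + w)
s(J, p) = -18 + 6*J (s(J, p) = (-18 + 6*J) + 0 = -18 + 6*J)
s(o, m((-1 + 1) + 5, -12)) + 11102 = (-18 + 6*(-117)) + 11102 = (-18 - 702) + 11102 = -720 + 11102 = 10382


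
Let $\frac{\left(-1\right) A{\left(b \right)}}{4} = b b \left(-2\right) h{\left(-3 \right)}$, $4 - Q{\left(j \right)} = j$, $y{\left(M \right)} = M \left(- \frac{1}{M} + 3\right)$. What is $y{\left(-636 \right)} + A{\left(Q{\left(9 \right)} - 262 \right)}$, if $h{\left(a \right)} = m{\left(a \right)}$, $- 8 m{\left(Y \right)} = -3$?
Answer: $211958$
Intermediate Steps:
$m{\left(Y \right)} = \frac{3}{8}$ ($m{\left(Y \right)} = \left(- \frac{1}{8}\right) \left(-3\right) = \frac{3}{8}$)
$h{\left(a \right)} = \frac{3}{8}$
$y{\left(M \right)} = M \left(3 - \frac{1}{M}\right)$
$Q{\left(j \right)} = 4 - j$
$A{\left(b \right)} = 3 b^{2}$ ($A{\left(b \right)} = - 4 b b \left(-2\right) \frac{3}{8} = - 4 b - 2 b \frac{3}{8} = - 4 b \left(- \frac{3 b}{4}\right) = - 4 \left(- \frac{3 b^{2}}{4}\right) = 3 b^{2}$)
$y{\left(-636 \right)} + A{\left(Q{\left(9 \right)} - 262 \right)} = \left(-1 + 3 \left(-636\right)\right) + 3 \left(\left(4 - 9\right) - 262\right)^{2} = \left(-1 - 1908\right) + 3 \left(\left(4 - 9\right) - 262\right)^{2} = -1909 + 3 \left(-5 - 262\right)^{2} = -1909 + 3 \left(-267\right)^{2} = -1909 + 3 \cdot 71289 = -1909 + 213867 = 211958$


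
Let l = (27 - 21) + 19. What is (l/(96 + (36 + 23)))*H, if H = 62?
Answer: 10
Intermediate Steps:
l = 25 (l = 6 + 19 = 25)
(l/(96 + (36 + 23)))*H = (25/(96 + (36 + 23)))*62 = (25/(96 + 59))*62 = (25/155)*62 = (25*(1/155))*62 = (5/31)*62 = 10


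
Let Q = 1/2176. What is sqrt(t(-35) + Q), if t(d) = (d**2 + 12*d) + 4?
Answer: sqrt(59853090)/272 ≈ 28.443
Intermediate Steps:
t(d) = 4 + d**2 + 12*d
Q = 1/2176 ≈ 0.00045956
sqrt(t(-35) + Q) = sqrt((4 + (-35)**2 + 12*(-35)) + 1/2176) = sqrt((4 + 1225 - 420) + 1/2176) = sqrt(809 + 1/2176) = sqrt(1760385/2176) = sqrt(59853090)/272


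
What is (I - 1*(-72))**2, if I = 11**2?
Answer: 37249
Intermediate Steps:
I = 121
(I - 1*(-72))**2 = (121 - 1*(-72))**2 = (121 + 72)**2 = 193**2 = 37249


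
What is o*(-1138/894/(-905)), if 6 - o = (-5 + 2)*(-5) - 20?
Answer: 6259/404535 ≈ 0.015472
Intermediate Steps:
o = 11 (o = 6 - ((-5 + 2)*(-5) - 20) = 6 - (-3*(-5) - 20) = 6 - (15 - 20) = 6 - 1*(-5) = 6 + 5 = 11)
o*(-1138/894/(-905)) = 11*(-1138/894/(-905)) = 11*(-1138*1/894*(-1/905)) = 11*(-569/447*(-1/905)) = 11*(569/404535) = 6259/404535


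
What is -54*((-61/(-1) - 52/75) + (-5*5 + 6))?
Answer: -55764/25 ≈ -2230.6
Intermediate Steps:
-54*((-61/(-1) - 52/75) + (-5*5 + 6)) = -54*((-61*(-1) - 52*1/75) + (-25 + 6)) = -54*((61 - 52/75) - 19) = -54*(4523/75 - 19) = -54*3098/75 = -55764/25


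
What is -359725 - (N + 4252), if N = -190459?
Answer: -173518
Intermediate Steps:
-359725 - (N + 4252) = -359725 - (-190459 + 4252) = -359725 - 1*(-186207) = -359725 + 186207 = -173518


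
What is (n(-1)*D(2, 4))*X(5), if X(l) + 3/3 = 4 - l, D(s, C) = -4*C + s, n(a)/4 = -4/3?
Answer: -448/3 ≈ -149.33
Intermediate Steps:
n(a) = -16/3 (n(a) = 4*(-4/3) = -16/3)
D(s, C) = s - 4*C
X(l) = 3 - l (X(l) = -1 + (4 - l) = 3 - l)
(n(-1)*D(2, 4))*X(5) = (-16*(2 - 4*4)/3)*(3 - 1*5) = (-16*(2 - 16)/3)*(3 - 5) = -16/3*(-14)*(-2) = (224/3)*(-2) = -448/3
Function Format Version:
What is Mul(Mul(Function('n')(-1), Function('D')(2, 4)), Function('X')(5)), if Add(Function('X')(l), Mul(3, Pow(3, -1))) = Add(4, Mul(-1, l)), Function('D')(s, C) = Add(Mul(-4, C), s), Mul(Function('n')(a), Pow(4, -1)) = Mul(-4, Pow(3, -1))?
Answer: Rational(-448, 3) ≈ -149.33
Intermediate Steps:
Function('n')(a) = Rational(-16, 3) (Function('n')(a) = Mul(4, Mul(-4, Pow(3, -1))) = Mul(4, Mul(-4, Rational(1, 3))) = Mul(4, Rational(-4, 3)) = Rational(-16, 3))
Function('D')(s, C) = Add(s, Mul(-4, C))
Function('X')(l) = Add(3, Mul(-1, l)) (Function('X')(l) = Add(-1, Add(4, Mul(-1, l))) = Add(3, Mul(-1, l)))
Mul(Mul(Function('n')(-1), Function('D')(2, 4)), Function('X')(5)) = Mul(Mul(Rational(-16, 3), Add(2, Mul(-4, 4))), Add(3, Mul(-1, 5))) = Mul(Mul(Rational(-16, 3), Add(2, -16)), Add(3, -5)) = Mul(Mul(Rational(-16, 3), -14), -2) = Mul(Rational(224, 3), -2) = Rational(-448, 3)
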